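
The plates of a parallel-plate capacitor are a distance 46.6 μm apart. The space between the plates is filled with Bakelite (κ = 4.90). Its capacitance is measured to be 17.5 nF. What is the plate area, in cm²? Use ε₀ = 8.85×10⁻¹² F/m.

A ≈ 188 cm²

A = Cd/(κε₀) = 1.75×10⁻⁸ × 4.66×10⁻⁵ / (4.90 × 8.85×10⁻¹²) = 1.88×10⁻² m².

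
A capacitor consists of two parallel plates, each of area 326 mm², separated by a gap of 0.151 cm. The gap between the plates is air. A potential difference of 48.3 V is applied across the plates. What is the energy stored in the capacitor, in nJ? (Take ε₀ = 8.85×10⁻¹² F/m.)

U ≈ 2.23 nJ

A = 326 mm² = 3.26×10⁻⁴ m².
C = ε₀A/d = 8.85×10⁻¹² × 3.26×10⁻⁴ / 1.51×10⁻³ = 1.91×10⁻¹² F.
U = ½CV² = ½ × 1.91×10⁻¹² × (48.3)² = 2.23×10⁻⁹ J.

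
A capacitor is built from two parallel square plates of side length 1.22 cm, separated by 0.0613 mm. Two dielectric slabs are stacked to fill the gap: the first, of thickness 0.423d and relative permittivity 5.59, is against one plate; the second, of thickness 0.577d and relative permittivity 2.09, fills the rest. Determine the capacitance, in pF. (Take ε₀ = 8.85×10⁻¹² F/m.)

61.1 pF

A = (1.22 cm)² = 1.49×10⁻⁴ m².
Stacked slabs ⇒ two capacitors in series, each with the full plate area.
C₁ = κ₁ε₀A/d₁ = 5.59 × 8.85×10⁻¹² × 1.49×10⁻⁴ / 2.59×10⁻⁵ = 2.84×10⁻¹⁰ F.
C₂ = κ₂ε₀A/d₂ = 2.09 × 8.85×10⁻¹² × 1.49×10⁻⁴ / 3.54×10⁻⁵ = 7.78×10⁻¹¹ F.
C = (1/C₁ + 1/C₂)⁻¹ = 6.11×10⁻¹¹ F.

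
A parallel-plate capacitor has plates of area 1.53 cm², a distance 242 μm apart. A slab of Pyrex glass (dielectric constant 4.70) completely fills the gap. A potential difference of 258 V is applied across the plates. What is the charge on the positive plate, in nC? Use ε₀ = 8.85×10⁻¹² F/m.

6.78 nC

A = 1.53 cm² = 1.53×10⁻⁴ m².
C = κε₀A/d = 4.70 × 8.85×10⁻¹² × 1.53×10⁻⁴ / 2.42×10⁻⁴ = 2.63×10⁻¹¹ F.
Q = CV = 2.63×10⁻¹¹ × 258 = 6.78×10⁻⁹ C.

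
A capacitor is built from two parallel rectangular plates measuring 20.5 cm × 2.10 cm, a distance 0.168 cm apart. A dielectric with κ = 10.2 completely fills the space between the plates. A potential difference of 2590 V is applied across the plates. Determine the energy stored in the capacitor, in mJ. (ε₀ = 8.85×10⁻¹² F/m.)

A = 20.5 × 2.10 cm² = 4.31×10⁻³ m².
C = κε₀A/d = 10.2 × 8.85×10⁻¹² × 4.31×10⁻³ / 1.68×10⁻³ = 2.31×10⁻¹⁰ F.
U = ½CV² = ½ × 2.31×10⁻¹⁰ × (2590)² = 7.76×10⁻⁴ J.

0.776 mJ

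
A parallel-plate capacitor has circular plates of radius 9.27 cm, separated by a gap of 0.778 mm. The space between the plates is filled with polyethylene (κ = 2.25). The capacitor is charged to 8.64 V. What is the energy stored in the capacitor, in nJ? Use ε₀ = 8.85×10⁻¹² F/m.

A = π(9.27 cm)² = 2.70×10⁻² m².
C = κε₀A/d = 2.25 × 8.85×10⁻¹² × 2.70×10⁻² / 7.78×10⁻⁴ = 6.91×10⁻¹⁰ F.
U = ½CV² = ½ × 6.91×10⁻¹⁰ × (8.64)² = 2.58×10⁻⁸ J.

U ≈ 25.8 nJ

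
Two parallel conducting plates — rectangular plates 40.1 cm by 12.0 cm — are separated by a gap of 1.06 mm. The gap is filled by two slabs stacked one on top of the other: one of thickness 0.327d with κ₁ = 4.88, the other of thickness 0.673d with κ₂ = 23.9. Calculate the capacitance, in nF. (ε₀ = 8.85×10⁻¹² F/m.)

C ≈ 4.22 nF

A = 40.1 × 12.0 cm² = 4.81×10⁻² m².
Stacked slabs ⇒ two capacitors in series, each with the full plate area.
C₁ = κ₁ε₀A/d₁ = 4.88 × 8.85×10⁻¹² × 4.81×10⁻² / 3.47×10⁻⁴ = 6.00×10⁻⁹ F.
C₂ = κ₂ε₀A/d₂ = 23.9 × 8.85×10⁻¹² × 4.81×10⁻² / 7.13×10⁻⁴ = 1.43×10⁻⁸ F.
C = (1/C₁ + 1/C₂)⁻¹ = 4.22×10⁻⁹ F.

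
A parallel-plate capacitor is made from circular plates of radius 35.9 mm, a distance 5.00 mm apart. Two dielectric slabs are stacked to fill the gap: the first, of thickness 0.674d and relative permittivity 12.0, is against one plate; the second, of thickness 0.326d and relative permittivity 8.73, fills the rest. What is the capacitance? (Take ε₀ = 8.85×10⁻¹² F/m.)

A = π(35.9 mm)² = 4.05×10⁻³ m².
Stacked slabs ⇒ two capacitors in series, each with the full plate area.
C₁ = κ₁ε₀A/d₁ = 12.0 × 8.85×10⁻¹² × 4.05×10⁻³ / 3.37×10⁻³ = 1.28×10⁻¹⁰ F.
C₂ = κ₂ε₀A/d₂ = 8.73 × 8.85×10⁻¹² × 4.05×10⁻³ / 1.63×10⁻³ = 1.92×10⁻¹⁰ F.
C = (1/C₁ + 1/C₂)⁻¹ = 7.66×10⁻¹¹ F.

C ≈ 76.6 pF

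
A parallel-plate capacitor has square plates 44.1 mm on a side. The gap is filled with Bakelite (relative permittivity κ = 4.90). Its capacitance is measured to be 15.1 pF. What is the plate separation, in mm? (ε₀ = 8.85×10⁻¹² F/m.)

A = (44.1 mm)² = 1.94×10⁻³ m².
d = κε₀A/C = 4.90 × 8.85×10⁻¹² × 1.94×10⁻³ / 1.51×10⁻¹¹ = 5.59×10⁻³ m.

5.59 mm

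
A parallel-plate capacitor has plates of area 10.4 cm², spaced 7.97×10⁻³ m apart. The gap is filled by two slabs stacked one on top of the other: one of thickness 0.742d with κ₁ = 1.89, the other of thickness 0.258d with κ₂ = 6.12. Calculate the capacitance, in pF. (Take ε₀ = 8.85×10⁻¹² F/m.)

2.66 pF

A = 10.4 cm² = 1.04×10⁻³ m².
Stacked slabs ⇒ two capacitors in series, each with the full plate area.
C₁ = κ₁ε₀A/d₁ = 1.89 × 8.85×10⁻¹² × 1.04×10⁻³ / 5.91×10⁻³ = 2.94×10⁻¹² F.
C₂ = κ₂ε₀A/d₂ = 6.12 × 8.85×10⁻¹² × 1.04×10⁻³ / 2.06×10⁻³ = 2.74×10⁻¹¹ F.
C = (1/C₁ + 1/C₂)⁻¹ = 2.66×10⁻¹² F.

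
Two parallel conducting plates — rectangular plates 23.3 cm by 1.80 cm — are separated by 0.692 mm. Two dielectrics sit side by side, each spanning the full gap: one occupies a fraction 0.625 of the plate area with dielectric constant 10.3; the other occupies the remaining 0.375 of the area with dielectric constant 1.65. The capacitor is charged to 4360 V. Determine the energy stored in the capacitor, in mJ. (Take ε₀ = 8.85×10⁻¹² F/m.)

A = 23.3 × 1.80 cm² = 4.19×10⁻³ m².
Side-by-side slabs ⇒ two capacitors in parallel, each spanning the full gap.
C₁ = κ₁ε₀A₁/d = 10.3 × 8.85×10⁻¹² × 2.62×10⁻³ / 6.92×10⁻⁴ = 3.45×10⁻¹⁰ F.
C₂ = κ₂ε₀A₂/d = 1.65 × 8.85×10⁻¹² × 1.57×10⁻³ / 6.92×10⁻⁴ = 3.32×10⁻¹¹ F.
C = C₁ + C₂ = 3.78×10⁻¹⁰ F.
U = ½CV² = ½ × 3.78×10⁻¹⁰ × (4360)² = 3.60×10⁻³ J.

3.60 mJ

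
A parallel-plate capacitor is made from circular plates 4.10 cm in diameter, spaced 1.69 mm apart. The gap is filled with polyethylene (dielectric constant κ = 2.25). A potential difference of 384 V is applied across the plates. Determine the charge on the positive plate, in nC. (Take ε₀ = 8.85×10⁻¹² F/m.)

A = π(4.10/2 cm)² = 1.32×10⁻³ m².
C = κε₀A/d = 2.25 × 8.85×10⁻¹² × 1.32×10⁻³ / 1.69×10⁻³ = 1.56×10⁻¹¹ F.
Q = CV = 1.56×10⁻¹¹ × 384 = 5.97×10⁻⁹ C.

5.97 nC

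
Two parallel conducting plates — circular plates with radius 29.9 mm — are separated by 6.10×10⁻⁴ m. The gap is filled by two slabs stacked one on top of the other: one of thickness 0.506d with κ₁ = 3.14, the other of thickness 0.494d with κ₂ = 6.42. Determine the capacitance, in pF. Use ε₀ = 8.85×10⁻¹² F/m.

A = π(29.9 mm)² = 2.81×10⁻³ m².
Stacked slabs ⇒ two capacitors in series, each with the full plate area.
C₁ = κ₁ε₀A/d₁ = 3.14 × 8.85×10⁻¹² × 2.81×10⁻³ / 3.09×10⁻⁴ = 2.53×10⁻¹⁰ F.
C₂ = κ₂ε₀A/d₂ = 6.42 × 8.85×10⁻¹² × 2.81×10⁻³ / 3.01×10⁻⁴ = 5.30×10⁻¹⁰ F.
C = (1/C₁ + 1/C₂)⁻¹ = 1.71×10⁻¹⁰ F.

171 pF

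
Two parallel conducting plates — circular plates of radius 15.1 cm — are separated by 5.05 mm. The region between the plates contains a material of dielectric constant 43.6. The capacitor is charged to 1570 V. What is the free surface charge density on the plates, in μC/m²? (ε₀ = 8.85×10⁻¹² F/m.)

σ ≈ 120 μC/m²

A = π(15.1 cm)² = 7.16×10⁻² m².
C = κε₀A/d = 43.6 × 8.85×10⁻¹² × 7.16×10⁻² / 5.05×10⁻³ = 5.47×10⁻⁹ F.
σ = Q/A = CV/A = 5.47×10⁻⁹ × 1570 / 7.16×10⁻² = 1.20×10⁻⁴ C/m².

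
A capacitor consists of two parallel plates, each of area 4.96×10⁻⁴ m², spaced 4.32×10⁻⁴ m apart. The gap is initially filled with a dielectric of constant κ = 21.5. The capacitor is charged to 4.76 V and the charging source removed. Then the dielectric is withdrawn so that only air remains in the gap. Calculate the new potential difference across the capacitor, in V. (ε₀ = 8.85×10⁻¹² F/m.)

Initially C₁ = κε₀A/d = 21.5 × 8.85×10⁻¹² × 4.96×10⁻⁴ / 4.32×10⁻⁴ = 2.18×10⁻¹⁰ F.
V₁ = 4.76 V.
Isolated ⇒ Q is held fixed. C₂ = 0.0465 C₁ and V = Q/C, so V₂/V₁ = C₁/C₂ = 21.5.
V₂ = 21.5 × 4.76 = 1.02×10² V.

102 V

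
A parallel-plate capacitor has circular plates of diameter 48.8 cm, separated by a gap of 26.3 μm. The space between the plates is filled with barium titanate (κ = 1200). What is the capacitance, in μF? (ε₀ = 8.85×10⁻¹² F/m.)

A = π(48.8/2 cm)² = 0.187 m².
C = κε₀A/d = 1200 × 8.85×10⁻¹² × 0.187 / 2.63×10⁻⁵ = 7.55×10⁻⁵ F.

75.5 μF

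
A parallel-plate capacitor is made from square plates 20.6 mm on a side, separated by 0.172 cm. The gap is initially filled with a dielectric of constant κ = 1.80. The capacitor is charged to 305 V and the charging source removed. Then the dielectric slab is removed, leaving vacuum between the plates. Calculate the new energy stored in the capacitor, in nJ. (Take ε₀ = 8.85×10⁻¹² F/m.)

A = (20.6 mm)² = 4.24×10⁻⁴ m².
Initially C₁ = κε₀A/d = 1.80 × 8.85×10⁻¹² × 4.24×10⁻⁴ / 1.72×10⁻³ = 3.93×10⁻¹² F.
U₁ = 1.83×10⁻⁷ J.
Isolated ⇒ Q is held fixed. C₂ = 0.556 C₁ and U = Q²/(2C), so U₂/U₁ = C₁/C₂ = 1.80.
U₂ = 1.80 × 1.83×10⁻⁷ = 3.29×10⁻⁷ J.

U ≈ 329 nJ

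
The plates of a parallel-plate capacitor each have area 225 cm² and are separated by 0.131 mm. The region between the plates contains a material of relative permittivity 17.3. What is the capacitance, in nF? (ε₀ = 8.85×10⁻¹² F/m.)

A = 225 cm² = 2.25×10⁻² m².
C = κε₀A/d = 17.3 × 8.85×10⁻¹² × 2.25×10⁻² / 1.31×10⁻⁴ = 2.63×10⁻⁸ F.

26.3 nF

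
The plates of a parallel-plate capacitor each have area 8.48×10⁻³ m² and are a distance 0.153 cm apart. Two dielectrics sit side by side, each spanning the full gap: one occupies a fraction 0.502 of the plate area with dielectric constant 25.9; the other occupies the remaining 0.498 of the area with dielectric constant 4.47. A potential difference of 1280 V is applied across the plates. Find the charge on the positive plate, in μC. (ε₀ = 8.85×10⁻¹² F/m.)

0.956 μC

Side-by-side slabs ⇒ two capacitors in parallel, each spanning the full gap.
C₁ = κ₁ε₀A₁/d = 25.9 × 8.85×10⁻¹² × 4.26×10⁻³ / 1.53×10⁻³ = 6.38×10⁻¹⁰ F.
C₂ = κ₂ε₀A₂/d = 4.47 × 8.85×10⁻¹² × 4.22×10⁻³ / 1.53×10⁻³ = 1.09×10⁻¹⁰ F.
C = C₁ + C₂ = 7.47×10⁻¹⁰ F.
Q = CV = 7.47×10⁻¹⁰ × 1280 = 9.56×10⁻⁷ C.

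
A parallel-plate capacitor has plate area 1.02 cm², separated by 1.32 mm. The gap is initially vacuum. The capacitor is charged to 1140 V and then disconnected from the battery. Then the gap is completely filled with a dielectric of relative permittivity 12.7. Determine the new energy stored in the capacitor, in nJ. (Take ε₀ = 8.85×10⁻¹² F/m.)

U ≈ 35.0 nJ

A = 1.02 cm² = 1.02×10⁻⁴ m².
Initially C₁ = ε₀A/d = 8.85×10⁻¹² × 1.02×10⁻⁴ / 1.32×10⁻³ = 6.84×10⁻¹³ F.
U₁ = 4.44×10⁻⁷ J.
Isolated ⇒ Q is held fixed. C₂ = 12.7 C₁ and U = Q²/(2C), so U₂/U₁ = C₁/C₂ = 0.0787.
U₂ = 0.0787 × 4.44×10⁻⁷ = 3.50×10⁻⁸ J.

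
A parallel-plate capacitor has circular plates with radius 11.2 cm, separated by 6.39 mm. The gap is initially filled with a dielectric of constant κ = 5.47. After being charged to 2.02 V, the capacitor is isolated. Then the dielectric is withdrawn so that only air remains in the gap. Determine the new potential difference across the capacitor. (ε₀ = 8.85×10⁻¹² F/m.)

11.0 V

A = π(11.2 cm)² = 3.94×10⁻² m².
Initially C₁ = κε₀A/d = 5.47 × 8.85×10⁻¹² × 3.94×10⁻² / 6.39×10⁻³ = 2.99×10⁻¹⁰ F.
V₁ = 2.02 V.
Isolated ⇒ Q is held fixed. C₂ = 0.183 C₁ and V = Q/C, so V₂/V₁ = C₁/C₂ = 5.47.
V₂ = 5.47 × 2.02 = 11.0 V.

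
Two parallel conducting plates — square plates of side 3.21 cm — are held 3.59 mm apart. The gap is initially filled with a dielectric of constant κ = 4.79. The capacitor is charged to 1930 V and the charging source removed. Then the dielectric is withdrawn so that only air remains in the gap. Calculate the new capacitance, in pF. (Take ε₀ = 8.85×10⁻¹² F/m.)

A = (3.21 cm)² = 1.03×10⁻³ m².
Initially C₁ = κε₀A/d = 4.79 × 8.85×10⁻¹² × 1.03×10⁻³ / 3.59×10⁻³ = 1.22×10⁻¹¹ F.
C = κε₀A/d scales with κ, so C₂/C₁ = 1/κ = 1/4.79 = 0.209.
C₂ = 0.209 × 1.22×10⁻¹¹ = 2.54×10⁻¹² F.

C ≈ 2.54 pF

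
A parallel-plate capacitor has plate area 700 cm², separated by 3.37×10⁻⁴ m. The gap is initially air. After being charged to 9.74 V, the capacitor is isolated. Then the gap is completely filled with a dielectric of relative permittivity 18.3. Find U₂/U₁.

U₂/U₁ ≈ 0.0546

Isolated ⇒ Q is held fixed.
C₂ = 18.3 C₁ and U = Q²/(2C), so U₂/U₁ = C₁/C₂ = 0.0546.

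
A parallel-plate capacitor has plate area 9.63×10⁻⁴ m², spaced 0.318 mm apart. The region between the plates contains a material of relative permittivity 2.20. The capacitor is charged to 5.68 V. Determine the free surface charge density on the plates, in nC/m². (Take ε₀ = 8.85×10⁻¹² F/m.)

C = κε₀A/d = 2.20 × 8.85×10⁻¹² × 9.63×10⁻⁴ / 3.18×10⁻⁴ = 5.90×10⁻¹¹ F.
σ = Q/A = CV/A = 5.90×10⁻¹¹ × 5.68 / 9.63×10⁻⁴ = 3.48×10⁻⁷ C/m².

σ ≈ 348 nC/m²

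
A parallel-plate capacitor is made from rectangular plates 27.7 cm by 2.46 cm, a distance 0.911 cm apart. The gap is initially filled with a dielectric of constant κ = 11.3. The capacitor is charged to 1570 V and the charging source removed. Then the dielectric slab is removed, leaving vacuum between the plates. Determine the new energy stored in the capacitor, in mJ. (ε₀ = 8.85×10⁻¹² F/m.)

A = 27.7 × 2.46 cm² = 6.81×10⁻³ m².
Initially C₁ = κε₀A/d = 11.3 × 8.85×10⁻¹² × 6.81×10⁻³ / 9.11×10⁻³ = 7.48×10⁻¹¹ F.
U₁ = 9.22×10⁻⁵ J.
Isolated ⇒ Q is held fixed. C₂ = 0.0885 C₁ and U = Q²/(2C), so U₂/U₁ = C₁/C₂ = 11.3.
U₂ = 11.3 × 9.22×10⁻⁵ = 1.04×10⁻³ J.

U ≈ 1.04 mJ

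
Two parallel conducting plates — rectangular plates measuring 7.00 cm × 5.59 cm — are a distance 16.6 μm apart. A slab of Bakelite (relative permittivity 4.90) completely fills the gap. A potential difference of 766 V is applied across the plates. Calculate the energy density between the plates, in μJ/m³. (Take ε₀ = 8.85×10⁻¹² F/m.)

4.62×10¹⁰ μJ/m³

E = V/d = 766 / 1.66×10⁻⁵ = 4.61×10⁷ V/m.
u = ½κε₀E² = ½ × 4.90 × 8.85×10⁻¹² × (4.61×10⁷)² = 4.62×10⁴ J/m³.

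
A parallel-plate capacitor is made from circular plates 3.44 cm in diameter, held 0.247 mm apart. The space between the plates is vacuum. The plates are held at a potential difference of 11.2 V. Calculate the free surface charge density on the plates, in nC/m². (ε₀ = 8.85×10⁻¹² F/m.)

A = π(3.44/2 cm)² = 9.29×10⁻⁴ m².
C = ε₀A/d = 8.85×10⁻¹² × 9.29×10⁻⁴ / 2.47×10⁻⁴ = 3.33×10⁻¹¹ F.
σ = Q/A = CV/A = 3.33×10⁻¹¹ × 11.2 / 9.29×10⁻⁴ = 4.01×10⁻⁷ C/m².

σ ≈ 401 nC/m²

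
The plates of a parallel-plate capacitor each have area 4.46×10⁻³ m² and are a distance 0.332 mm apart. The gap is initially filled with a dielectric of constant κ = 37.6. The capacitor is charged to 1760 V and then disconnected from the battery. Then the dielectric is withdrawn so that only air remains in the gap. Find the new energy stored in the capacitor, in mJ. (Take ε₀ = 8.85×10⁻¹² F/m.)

Initially C₁ = κε₀A/d = 37.6 × 8.85×10⁻¹² × 4.46×10⁻³ / 3.32×10⁻⁴ = 4.47×10⁻⁹ F.
U₁ = 6.92×10⁻³ J.
Isolated ⇒ Q is held fixed. C₂ = 0.0266 C₁ and U = Q²/(2C), so U₂/U₁ = C₁/C₂ = 37.6.
U₂ = 37.6 × 6.92×10⁻³ = 0.260 J.

260 mJ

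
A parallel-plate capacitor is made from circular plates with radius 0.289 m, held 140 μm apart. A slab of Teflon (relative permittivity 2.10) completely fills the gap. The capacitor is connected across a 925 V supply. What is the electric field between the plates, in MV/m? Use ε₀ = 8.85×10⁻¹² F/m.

E = V/d = 925 / 1.40×10⁻⁴ = 6.61×10⁶ V/m.

6.61 MV/m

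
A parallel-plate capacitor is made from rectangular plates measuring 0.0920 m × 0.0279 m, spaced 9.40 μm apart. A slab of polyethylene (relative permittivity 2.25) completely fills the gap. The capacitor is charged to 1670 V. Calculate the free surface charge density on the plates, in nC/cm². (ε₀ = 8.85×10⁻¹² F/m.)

σ ≈ 354 nC/cm²

A = 0.0920 × 0.0279 m² = 2.57×10⁻³ m².
C = κε₀A/d = 2.25 × 8.85×10⁻¹² × 2.57×10⁻³ / 9.40×10⁻⁶ = 5.44×10⁻⁹ F.
σ = Q/A = CV/A = 5.44×10⁻⁹ × 1670 / 2.57×10⁻³ = 3.54×10⁻³ C/m².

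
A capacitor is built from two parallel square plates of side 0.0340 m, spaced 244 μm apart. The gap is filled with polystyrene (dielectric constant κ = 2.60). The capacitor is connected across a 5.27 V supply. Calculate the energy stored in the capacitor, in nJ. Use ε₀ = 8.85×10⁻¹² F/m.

A = (0.0340 m)² = 1.16×10⁻³ m².
C = κε₀A/d = 2.60 × 8.85×10⁻¹² × 1.16×10⁻³ / 2.44×10⁻⁴ = 1.09×10⁻¹⁰ F.
U = ½CV² = ½ × 1.09×10⁻¹⁰ × (5.27)² = 1.51×10⁻⁹ J.

U ≈ 1.51 nJ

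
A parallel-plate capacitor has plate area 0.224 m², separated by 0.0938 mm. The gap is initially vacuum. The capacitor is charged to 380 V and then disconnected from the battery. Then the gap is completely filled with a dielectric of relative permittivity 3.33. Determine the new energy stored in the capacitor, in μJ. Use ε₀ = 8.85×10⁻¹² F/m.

U ≈ 458 μJ

Initially C₁ = ε₀A/d = 8.85×10⁻¹² × 0.224 / 9.38×10⁻⁵ = 2.11×10⁻⁸ F.
U₁ = 1.53×10⁻³ J.
Isolated ⇒ Q is held fixed. C₂ = 3.33 C₁ and U = Q²/(2C), so U₂/U₁ = C₁/C₂ = 0.300.
U₂ = 0.300 × 1.53×10⁻³ = 4.58×10⁻⁴ J.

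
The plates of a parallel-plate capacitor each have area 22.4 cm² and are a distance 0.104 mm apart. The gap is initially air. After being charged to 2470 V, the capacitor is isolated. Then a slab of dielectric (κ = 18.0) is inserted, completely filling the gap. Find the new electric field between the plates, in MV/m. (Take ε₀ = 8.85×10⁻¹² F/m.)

A = 22.4 cm² = 2.24×10⁻³ m².
Initially C₁ = ε₀A/d = 8.85×10⁻¹² × 2.24×10⁻³ / 1.04×10⁻⁴ = 1.91×10⁻¹⁰ F.
E₁ = 2.38×10⁷ V/m.
Isolated ⇒ Q is held fixed. V₂ = Q/C₂ = V₁/18.0; E = V/d, so E₂/E₁ = (V₂/V₁)(d₁/d₂) = 0.0556.
E₂ = 0.0556 × 2.38×10⁷ = 1.32×10⁶ V/m.

1.32 MV/m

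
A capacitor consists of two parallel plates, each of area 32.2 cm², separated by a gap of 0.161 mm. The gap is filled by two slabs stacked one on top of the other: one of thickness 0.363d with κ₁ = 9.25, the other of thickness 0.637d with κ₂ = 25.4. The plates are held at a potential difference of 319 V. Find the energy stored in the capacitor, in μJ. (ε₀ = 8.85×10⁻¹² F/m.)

A = 32.2 cm² = 3.22×10⁻³ m².
Stacked slabs ⇒ two capacitors in series, each with the full plate area.
C₁ = κ₁ε₀A/d₁ = 9.25 × 8.85×10⁻¹² × 3.22×10⁻³ / 5.84×10⁻⁵ = 4.51×10⁻⁹ F.
C₂ = κ₂ε₀A/d₂ = 25.4 × 8.85×10⁻¹² × 3.22×10⁻³ / 1.03×10⁻⁴ = 7.06×10⁻⁹ F.
C = (1/C₁ + 1/C₂)⁻¹ = 2.75×10⁻⁹ F.
U = ½CV² = ½ × 2.75×10⁻⁹ × (319)² = 1.40×10⁻⁴ J.

140 μJ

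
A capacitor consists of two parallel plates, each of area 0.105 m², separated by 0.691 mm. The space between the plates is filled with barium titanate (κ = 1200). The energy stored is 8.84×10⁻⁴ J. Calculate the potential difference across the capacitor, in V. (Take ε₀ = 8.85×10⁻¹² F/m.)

C = κε₀A/d = 1200 × 8.85×10⁻¹² × 0.105 / 6.91×10⁻⁴ = 1.61×10⁻⁶ F.
V = √(2U/C) = √(2 × 8.84×10⁻⁴ / 1.61×10⁻⁶) = 33.1 V.

V ≈ 33.1 V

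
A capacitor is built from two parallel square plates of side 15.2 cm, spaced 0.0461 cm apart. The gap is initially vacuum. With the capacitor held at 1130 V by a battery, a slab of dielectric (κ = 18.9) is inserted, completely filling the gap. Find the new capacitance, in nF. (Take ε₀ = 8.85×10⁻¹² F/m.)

A = (15.2 cm)² = 2.31×10⁻² m².
Initially C₁ = ε₀A/d = 8.85×10⁻¹² × 2.31×10⁻² / 4.61×10⁻⁴ = 4.44×10⁻¹⁰ F.
C = κε₀A/d scales with κ, so C₂/C₁ = κ = 18.9.
C₂ = 18.9 × 4.44×10⁻¹⁰ = 8.38×10⁻⁹ F.

C ≈ 8.38 nF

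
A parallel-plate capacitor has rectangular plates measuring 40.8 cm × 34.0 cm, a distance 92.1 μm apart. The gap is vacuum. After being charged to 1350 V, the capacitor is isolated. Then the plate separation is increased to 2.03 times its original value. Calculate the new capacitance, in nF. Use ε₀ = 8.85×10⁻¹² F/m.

A = 40.8 × 34.0 cm² = 0.139 m².
Initially C₁ = ε₀A/d = 8.85×10⁻¹² × 0.139 / 9.21×10⁻⁵ = 1.33×10⁻⁸ F.
C = ε₀A/d scales as 1/d, so C₂/C₁ = d₁/d₂ = 1/2.03 = 0.493.
C₂ = 0.493 × 1.33×10⁻⁸ = 6.57×10⁻⁹ F.

C ≈ 6.57 nF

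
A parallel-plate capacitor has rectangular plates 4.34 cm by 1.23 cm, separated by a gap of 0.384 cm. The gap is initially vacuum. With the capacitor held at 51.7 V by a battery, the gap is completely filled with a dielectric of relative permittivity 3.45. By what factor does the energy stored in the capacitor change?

3.45

Battery connected ⇒ V is held fixed.
C₂ = 3.45 C₁ and U = ½CV², so U₂/U₁ = C₂/C₁ = 3.45.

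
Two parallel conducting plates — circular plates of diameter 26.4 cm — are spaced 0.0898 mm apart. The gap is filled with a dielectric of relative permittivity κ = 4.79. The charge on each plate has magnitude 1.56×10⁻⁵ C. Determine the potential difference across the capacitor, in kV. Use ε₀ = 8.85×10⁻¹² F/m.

0.604 kV

A = π(26.4/2 cm)² = 5.47×10⁻² m².
C = κε₀A/d = 4.79 × 8.85×10⁻¹² × 5.47×10⁻² / 8.98×10⁻⁵ = 2.58×10⁻⁸ F.
V = Q/C = 1.56×10⁻⁵ / 2.58×10⁻⁸ = 6.04×10² V.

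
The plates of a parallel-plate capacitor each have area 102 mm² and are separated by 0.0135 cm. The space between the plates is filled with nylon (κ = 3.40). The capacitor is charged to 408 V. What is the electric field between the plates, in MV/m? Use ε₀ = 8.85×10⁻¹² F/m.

E = V/d = 408 / 1.35×10⁻⁴ = 3.02×10⁶ V/m.

E ≈ 3.02 MV/m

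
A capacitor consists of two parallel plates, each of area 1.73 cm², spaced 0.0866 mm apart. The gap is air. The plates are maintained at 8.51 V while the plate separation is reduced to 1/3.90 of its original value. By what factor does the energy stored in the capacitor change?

U₂/U₁ ≈ 3.90

Battery connected ⇒ V is held fixed.
C₂ = 3.90 C₁ and U = ½CV², so U₂/U₁ = C₂/C₁ = 3.90.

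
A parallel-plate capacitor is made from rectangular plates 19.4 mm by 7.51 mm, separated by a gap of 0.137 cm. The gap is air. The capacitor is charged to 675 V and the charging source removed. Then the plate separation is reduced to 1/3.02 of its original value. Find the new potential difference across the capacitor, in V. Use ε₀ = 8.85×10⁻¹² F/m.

A = 19.4 × 7.51 mm² = 1.46×10⁻⁴ m².
Initially C₁ = ε₀A/d = 8.85×10⁻¹² × 1.46×10⁻⁴ / 1.37×10⁻³ = 9.41×10⁻¹³ F.
V₁ = 6.75×10² V.
Isolated ⇒ Q is held fixed. C₂ = 3.02 C₁ and V = Q/C, so V₂/V₁ = C₁/C₂ = 0.331.
V₂ = 0.331 × 6.75×10² = 2.24×10² V.

224 V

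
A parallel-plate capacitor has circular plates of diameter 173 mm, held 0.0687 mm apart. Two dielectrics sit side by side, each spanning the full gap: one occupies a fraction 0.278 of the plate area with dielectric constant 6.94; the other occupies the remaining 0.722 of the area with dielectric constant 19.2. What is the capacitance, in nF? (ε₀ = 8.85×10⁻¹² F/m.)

A = π(173/2 mm)² = 2.35×10⁻² m².
Side-by-side slabs ⇒ two capacitors in parallel, each spanning the full gap.
C₁ = κ₁ε₀A₁/d = 6.94 × 8.85×10⁻¹² × 6.53×10⁻³ / 6.87×10⁻⁵ = 5.84×10⁻⁹ F.
C₂ = κ₂ε₀A₂/d = 19.2 × 8.85×10⁻¹² × 1.70×10⁻² / 6.87×10⁻⁵ = 4.20×10⁻⁸ F.
C = C₁ + C₂ = 4.78×10⁻⁸ F.

C ≈ 47.8 nF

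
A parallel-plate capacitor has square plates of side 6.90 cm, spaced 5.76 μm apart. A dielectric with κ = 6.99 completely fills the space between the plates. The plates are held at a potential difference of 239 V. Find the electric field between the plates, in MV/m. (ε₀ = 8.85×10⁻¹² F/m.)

E = V/d = 239 / 5.76×10⁻⁶ = 4.15×10⁷ V/m.

41.5 MV/m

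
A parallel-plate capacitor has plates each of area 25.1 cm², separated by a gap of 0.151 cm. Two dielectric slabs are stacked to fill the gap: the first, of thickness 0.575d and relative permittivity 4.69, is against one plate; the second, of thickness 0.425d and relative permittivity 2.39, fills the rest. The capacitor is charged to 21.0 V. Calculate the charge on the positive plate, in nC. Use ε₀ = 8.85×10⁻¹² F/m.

1.03 nC

A = 25.1 cm² = 2.51×10⁻³ m².
Stacked slabs ⇒ two capacitors in series, each with the full plate area.
C₁ = κ₁ε₀A/d₁ = 4.69 × 8.85×10⁻¹² × 2.51×10⁻³ / 8.68×10⁻⁴ = 1.20×10⁻¹⁰ F.
C₂ = κ₂ε₀A/d₂ = 2.39 × 8.85×10⁻¹² × 2.51×10⁻³ / 6.42×10⁻⁴ = 8.27×10⁻¹¹ F.
C = (1/C₁ + 1/C₂)⁻¹ = 4.90×10⁻¹¹ F.
Q = CV = 4.90×10⁻¹¹ × 21.0 = 1.03×10⁻⁹ C.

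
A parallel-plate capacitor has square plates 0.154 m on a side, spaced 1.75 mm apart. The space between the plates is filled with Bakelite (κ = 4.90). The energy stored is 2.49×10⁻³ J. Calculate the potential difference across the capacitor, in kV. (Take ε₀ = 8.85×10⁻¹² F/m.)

2.91 kV

A = (0.154 m)² = 2.37×10⁻² m².
C = κε₀A/d = 4.90 × 8.85×10⁻¹² × 2.37×10⁻² / 1.75×10⁻³ = 5.88×10⁻¹⁰ F.
V = √(2U/C) = √(2 × 2.49×10⁻³ / 5.88×10⁻¹⁰) = 2.91×10³ V.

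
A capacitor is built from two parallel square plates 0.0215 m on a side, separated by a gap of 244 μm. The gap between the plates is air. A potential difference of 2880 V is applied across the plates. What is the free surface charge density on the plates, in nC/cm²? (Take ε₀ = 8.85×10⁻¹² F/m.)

σ ≈ 10.4 nC/cm²

A = (0.0215 m)² = 4.62×10⁻⁴ m².
C = ε₀A/d = 8.85×10⁻¹² × 4.62×10⁻⁴ / 2.44×10⁻⁴ = 1.68×10⁻¹¹ F.
σ = Q/A = CV/A = 1.68×10⁻¹¹ × 2880 / 4.62×10⁻⁴ = 1.04×10⁻⁴ C/m².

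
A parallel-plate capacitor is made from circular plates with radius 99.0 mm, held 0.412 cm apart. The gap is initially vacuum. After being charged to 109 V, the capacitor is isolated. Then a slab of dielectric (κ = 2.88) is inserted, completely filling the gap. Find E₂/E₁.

Isolated ⇒ Q is held fixed.
V₂ = Q/C₂ = V₁/2.88; E = V/d, so E₂/E₁ = (V₂/V₁)(d₁/d₂) = 0.347.

0.347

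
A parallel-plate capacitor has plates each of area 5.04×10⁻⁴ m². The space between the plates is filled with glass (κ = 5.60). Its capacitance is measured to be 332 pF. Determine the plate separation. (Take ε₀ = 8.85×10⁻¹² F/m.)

75.2 μm

d = κε₀A/C = 5.60 × 8.85×10⁻¹² × 5.04×10⁻⁴ / 3.32×10⁻¹⁰ = 7.52×10⁻⁵ m.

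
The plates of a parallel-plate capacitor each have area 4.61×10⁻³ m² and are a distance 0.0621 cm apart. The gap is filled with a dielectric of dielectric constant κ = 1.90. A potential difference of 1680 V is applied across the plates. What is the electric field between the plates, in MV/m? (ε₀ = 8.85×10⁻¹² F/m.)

E ≈ 2.71 MV/m

E = V/d = 1680 / 6.21×10⁻⁴ = 2.71×10⁶ V/m.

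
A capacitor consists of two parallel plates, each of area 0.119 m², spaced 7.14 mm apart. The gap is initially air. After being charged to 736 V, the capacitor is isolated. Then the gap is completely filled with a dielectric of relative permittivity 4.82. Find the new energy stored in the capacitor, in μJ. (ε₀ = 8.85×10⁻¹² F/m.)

Initially C₁ = ε₀A/d = 8.85×10⁻¹² × 0.119 / 7.14×10⁻³ = 1.48×10⁻¹⁰ F.
U₁ = 4.00×10⁻⁵ J.
Isolated ⇒ Q is held fixed. C₂ = 4.82 C₁ and U = Q²/(2C), so U₂/U₁ = C₁/C₂ = 0.207.
U₂ = 0.207 × 4.00×10⁻⁵ = 8.29×10⁻⁶ J.

U ≈ 8.29 μJ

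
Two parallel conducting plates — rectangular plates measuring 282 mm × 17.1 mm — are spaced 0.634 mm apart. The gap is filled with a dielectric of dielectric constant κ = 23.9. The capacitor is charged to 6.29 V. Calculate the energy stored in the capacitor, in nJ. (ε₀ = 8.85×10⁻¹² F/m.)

A = 282 × 17.1 mm² = 4.82×10⁻³ m².
C = κε₀A/d = 23.9 × 8.85×10⁻¹² × 4.82×10⁻³ / 6.34×10⁻⁴ = 1.61×10⁻⁹ F.
U = ½CV² = ½ × 1.61×10⁻⁹ × (6.29)² = 3.18×10⁻⁸ J.

31.8 nJ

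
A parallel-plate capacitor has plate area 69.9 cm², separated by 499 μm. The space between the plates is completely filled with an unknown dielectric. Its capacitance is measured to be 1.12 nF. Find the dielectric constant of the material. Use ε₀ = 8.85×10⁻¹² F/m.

κ ≈ 9.03

A = 69.9 cm² = 6.99×10⁻³ m².
κ = Cd/(ε₀A) = 1.12×10⁻⁹ × 4.99×10⁻⁴ / (8.85×10⁻¹² × 6.99×10⁻³) = 9.03.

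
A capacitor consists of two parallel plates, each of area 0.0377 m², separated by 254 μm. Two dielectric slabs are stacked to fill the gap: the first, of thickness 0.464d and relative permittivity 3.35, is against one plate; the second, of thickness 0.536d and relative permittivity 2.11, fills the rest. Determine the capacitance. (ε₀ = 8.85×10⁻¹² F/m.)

C ≈ 3.35 nF

Stacked slabs ⇒ two capacitors in series, each with the full plate area.
C₁ = κ₁ε₀A/d₁ = 3.35 × 8.85×10⁻¹² × 3.77×10⁻² / 1.18×10⁻⁴ = 9.48×10⁻⁹ F.
C₂ = κ₂ε₀A/d₂ = 2.11 × 8.85×10⁻¹² × 3.77×10⁻² / 1.36×10⁻⁴ = 5.17×10⁻⁹ F.
C = (1/C₁ + 1/C₂)⁻¹ = 3.35×10⁻⁹ F.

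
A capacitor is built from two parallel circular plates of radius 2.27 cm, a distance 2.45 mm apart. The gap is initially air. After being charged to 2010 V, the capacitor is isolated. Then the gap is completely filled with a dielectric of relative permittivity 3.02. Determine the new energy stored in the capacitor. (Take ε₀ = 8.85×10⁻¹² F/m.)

A = π(2.27 cm)² = 1.62×10⁻³ m².
Initially C₁ = ε₀A/d = 8.85×10⁻¹² × 1.62×10⁻³ / 2.45×10⁻³ = 5.85×10⁻¹² F.
U₁ = 1.18×10⁻⁵ J.
Isolated ⇒ Q is held fixed. C₂ = 3.02 C₁ and U = Q²/(2C), so U₂/U₁ = C₁/C₂ = 0.331.
U₂ = 0.331 × 1.18×10⁻⁵ = 3.91×10⁻⁶ J.

3.91 μJ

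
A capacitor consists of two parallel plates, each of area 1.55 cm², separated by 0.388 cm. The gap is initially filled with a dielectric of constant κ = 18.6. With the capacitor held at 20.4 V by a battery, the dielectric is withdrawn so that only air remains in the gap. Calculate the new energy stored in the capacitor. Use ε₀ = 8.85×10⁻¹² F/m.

A = 1.55 cm² = 1.55×10⁻⁴ m².
Initially C₁ = κε₀A/d = 18.6 × 8.85×10⁻¹² × 1.55×10⁻⁴ / 3.88×10⁻³ = 6.58×10⁻¹² F.
U₁ = 1.37×10⁻⁹ J.
Battery connected ⇒ V is held fixed. C₂ = 0.0538 C₁ and U = ½CV², so U₂/U₁ = C₂/C₁ = 0.0538.
U₂ = 0.0538 × 1.37×10⁻⁹ = 7.36×10⁻¹¹ J.

73.6 pJ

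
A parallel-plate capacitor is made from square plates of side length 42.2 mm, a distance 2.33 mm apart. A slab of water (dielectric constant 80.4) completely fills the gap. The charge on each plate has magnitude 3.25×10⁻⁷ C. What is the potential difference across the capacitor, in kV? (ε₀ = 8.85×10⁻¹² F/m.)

0.598 kV

A = (42.2 mm)² = 1.78×10⁻³ m².
C = κε₀A/d = 80.4 × 8.85×10⁻¹² × 1.78×10⁻³ / 2.33×10⁻³ = 5.44×10⁻¹⁰ F.
V = Q/C = 3.25×10⁻⁷ / 5.44×10⁻¹⁰ = 5.98×10² V.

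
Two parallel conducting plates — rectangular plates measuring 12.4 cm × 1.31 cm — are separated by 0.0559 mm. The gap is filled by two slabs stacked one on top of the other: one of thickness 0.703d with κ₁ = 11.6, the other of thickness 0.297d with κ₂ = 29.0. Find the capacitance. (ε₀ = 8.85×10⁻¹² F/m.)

C ≈ 3.63 nF

A = 12.4 × 1.31 cm² = 1.62×10⁻³ m².
Stacked slabs ⇒ two capacitors in series, each with the full plate area.
C₁ = κ₁ε₀A/d₁ = 11.6 × 8.85×10⁻¹² × 1.62×10⁻³ / 3.93×10⁻⁵ = 4.24×10⁻⁹ F.
C₂ = κ₂ε₀A/d₂ = 29.0 × 8.85×10⁻¹² × 1.62×10⁻³ / 1.66×10⁻⁵ = 2.51×10⁻⁸ F.
C = (1/C₁ + 1/C₂)⁻¹ = 3.63×10⁻⁹ F.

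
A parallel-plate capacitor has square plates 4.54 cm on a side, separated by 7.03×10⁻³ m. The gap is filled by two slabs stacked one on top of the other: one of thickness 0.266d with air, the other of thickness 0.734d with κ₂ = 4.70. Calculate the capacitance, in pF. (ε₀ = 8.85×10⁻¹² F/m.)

C ≈ 6.15 pF

A = (4.54 cm)² = 2.06×10⁻³ m².
Stacked slabs ⇒ two capacitors in series, each with the full plate area.
C₁ = κ₁ε₀A/d₁ = 1.00 × 8.85×10⁻¹² × 2.06×10⁻³ / 1.87×10⁻³ = 9.75×10⁻¹² F.
C₂ = κ₂ε₀A/d₂ = 4.70 × 8.85×10⁻¹² × 2.06×10⁻³ / 5.16×10⁻³ = 1.66×10⁻¹¹ F.
C = (1/C₁ + 1/C₂)⁻¹ = 6.15×10⁻¹² F.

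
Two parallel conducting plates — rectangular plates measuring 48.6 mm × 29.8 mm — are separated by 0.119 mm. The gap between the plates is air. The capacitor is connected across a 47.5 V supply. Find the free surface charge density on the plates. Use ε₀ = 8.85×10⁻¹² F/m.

A = 48.6 × 29.8 mm² = 1.45×10⁻³ m².
C = ε₀A/d = 8.85×10⁻¹² × 1.45×10⁻³ / 1.19×10⁻⁴ = 1.08×10⁻¹⁰ F.
σ = Q/A = CV/A = 1.08×10⁻¹⁰ × 47.5 / 1.45×10⁻³ = 3.53×10⁻⁶ C/m².

σ ≈ 3.53 μC/m²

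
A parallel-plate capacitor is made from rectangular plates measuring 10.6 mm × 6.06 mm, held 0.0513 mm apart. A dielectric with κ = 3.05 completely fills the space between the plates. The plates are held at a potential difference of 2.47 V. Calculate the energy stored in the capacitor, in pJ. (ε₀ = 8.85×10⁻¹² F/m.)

A = 10.6 × 6.06 mm² = 6.42×10⁻⁵ m².
C = κε₀A/d = 3.05 × 8.85×10⁻¹² × 6.42×10⁻⁵ / 5.13×10⁻⁵ = 3.38×10⁻¹¹ F.
U = ½CV² = ½ × 3.38×10⁻¹¹ × (2.47)² = 1.03×10⁻¹⁰ J.

U ≈ 103 pJ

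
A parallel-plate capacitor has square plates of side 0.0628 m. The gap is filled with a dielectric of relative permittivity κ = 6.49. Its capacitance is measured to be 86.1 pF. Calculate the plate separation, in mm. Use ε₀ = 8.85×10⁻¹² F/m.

A = (0.0628 m)² = 3.94×10⁻³ m².
d = κε₀A/C = 6.49 × 8.85×10⁻¹² × 3.94×10⁻³ / 8.61×10⁻¹¹ = 2.63×10⁻³ m.

d ≈ 2.63 mm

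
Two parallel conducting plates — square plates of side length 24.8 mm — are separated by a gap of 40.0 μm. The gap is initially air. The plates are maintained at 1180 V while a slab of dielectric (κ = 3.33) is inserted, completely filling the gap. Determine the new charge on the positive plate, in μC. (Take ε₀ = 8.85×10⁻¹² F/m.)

A = (24.8 mm)² = 6.15×10⁻⁴ m².
Initially C₁ = ε₀A/d = 8.85×10⁻¹² × 6.15×10⁻⁴ / 4.00×10⁻⁵ = 1.36×10⁻¹⁰ F.
Q₁ = 1.61×10⁻⁷ C.
Battery connected ⇒ V is held fixed. C₂ = 3.33 C₁ and Q = CV, so Q₂/Q₁ = C₂/C₁ = 3.33.
Q₂ = 3.33 × 1.61×10⁻⁷ = 5.35×10⁻⁷ C.

0.535 μC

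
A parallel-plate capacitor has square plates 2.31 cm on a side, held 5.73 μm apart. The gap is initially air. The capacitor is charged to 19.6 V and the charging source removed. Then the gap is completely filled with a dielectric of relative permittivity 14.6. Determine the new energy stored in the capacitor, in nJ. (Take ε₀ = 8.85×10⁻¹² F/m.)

A = (2.31 cm)² = 5.34×10⁻⁴ m².
Initially C₁ = ε₀A/d = 8.85×10⁻¹² × 5.34×10⁻⁴ / 5.73×10⁻⁶ = 8.24×10⁻¹⁰ F.
U₁ = 1.58×10⁻⁷ J.
Isolated ⇒ Q is held fixed. C₂ = 14.6 C₁ and U = Q²/(2C), so U₂/U₁ = C₁/C₂ = 0.0685.
U₂ = 0.0685 × 1.58×10⁻⁷ = 1.08×10⁻⁸ J.

U ≈ 10.8 nJ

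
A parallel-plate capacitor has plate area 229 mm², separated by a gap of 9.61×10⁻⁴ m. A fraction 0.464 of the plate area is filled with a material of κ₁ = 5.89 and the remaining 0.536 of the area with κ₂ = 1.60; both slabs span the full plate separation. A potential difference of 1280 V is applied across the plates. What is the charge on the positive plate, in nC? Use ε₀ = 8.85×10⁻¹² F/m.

Q ≈ 9.69 nC

A = 229 mm² = 2.29×10⁻⁴ m².
Side-by-side slabs ⇒ two capacitors in parallel, each spanning the full gap.
C₁ = κ₁ε₀A₁/d = 5.89 × 8.85×10⁻¹² × 1.06×10⁻⁴ / 9.61×10⁻⁴ = 5.76×10⁻¹² F.
C₂ = κ₂ε₀A₂/d = 1.60 × 8.85×10⁻¹² × 1.23×10⁻⁴ / 9.61×10⁻⁴ = 1.81×10⁻¹² F.
C = C₁ + C₂ = 7.57×10⁻¹² F.
Q = CV = 7.57×10⁻¹² × 1280 = 9.69×10⁻⁹ C.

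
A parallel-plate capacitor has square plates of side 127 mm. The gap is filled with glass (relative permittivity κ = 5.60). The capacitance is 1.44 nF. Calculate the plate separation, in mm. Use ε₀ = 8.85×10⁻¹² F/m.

A = (127 mm)² = 1.61×10⁻² m².
d = κε₀A/C = 5.60 × 8.85×10⁻¹² × 1.61×10⁻² / 1.44×10⁻⁹ = 5.55×10⁻⁴ m.

d ≈ 0.555 mm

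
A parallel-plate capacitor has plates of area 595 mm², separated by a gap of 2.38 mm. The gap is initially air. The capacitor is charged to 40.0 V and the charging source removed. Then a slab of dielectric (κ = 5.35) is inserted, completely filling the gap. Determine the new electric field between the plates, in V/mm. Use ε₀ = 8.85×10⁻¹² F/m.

3.14 V/mm

A = 595 mm² = 5.95×10⁻⁴ m².
Initially C₁ = ε₀A/d = 8.85×10⁻¹² × 5.95×10⁻⁴ / 2.38×10⁻³ = 2.21×10⁻¹² F.
E₁ = 1.68×10⁴ V/m.
Isolated ⇒ Q is held fixed. V₂ = Q/C₂ = V₁/5.35; E = V/d, so E₂/E₁ = (V₂/V₁)(d₁/d₂) = 0.187.
E₂ = 0.187 × 1.68×10⁴ = 3.14×10³ V/m.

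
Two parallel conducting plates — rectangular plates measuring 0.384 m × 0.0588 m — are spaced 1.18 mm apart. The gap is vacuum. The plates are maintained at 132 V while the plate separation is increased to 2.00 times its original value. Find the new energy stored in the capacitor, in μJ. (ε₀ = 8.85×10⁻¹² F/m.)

U ≈ 0.738 μJ

A = 0.384 × 0.0588 m² = 2.26×10⁻² m².
Initially C₁ = ε₀A/d = 8.85×10⁻¹² × 2.26×10⁻² / 1.18×10⁻³ = 1.69×10⁻¹⁰ F.
U₁ = 1.48×10⁻⁶ J.
Battery connected ⇒ V is held fixed. C₂ = 0.500 C₁ and U = ½CV², so U₂/U₁ = C₂/C₁ = 0.500.
U₂ = 0.500 × 1.48×10⁻⁶ = 7.38×10⁻⁷ J.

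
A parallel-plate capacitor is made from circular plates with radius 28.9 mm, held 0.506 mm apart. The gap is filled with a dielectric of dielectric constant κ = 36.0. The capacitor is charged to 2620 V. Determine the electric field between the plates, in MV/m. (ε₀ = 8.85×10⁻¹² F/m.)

E = V/d = 2620 / 5.06×10⁻⁴ = 5.18×10⁶ V/m.

E ≈ 5.18 MV/m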